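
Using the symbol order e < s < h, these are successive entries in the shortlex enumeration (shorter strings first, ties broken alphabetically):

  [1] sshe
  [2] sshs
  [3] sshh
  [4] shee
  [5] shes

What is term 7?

Advancing 2 positions from shes through shes → sheh reaches term 7.

shse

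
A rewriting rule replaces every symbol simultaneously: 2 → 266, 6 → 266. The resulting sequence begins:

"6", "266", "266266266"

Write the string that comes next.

Rewriting each symbol of 266266266: 2→266, 6→266, 6→266, 2→266, 6→266, 6→266, 2→266, 6→266, 6→266, which concatenates to 266 266 266 266 266 266 266 266 266.

266266266266266266266266266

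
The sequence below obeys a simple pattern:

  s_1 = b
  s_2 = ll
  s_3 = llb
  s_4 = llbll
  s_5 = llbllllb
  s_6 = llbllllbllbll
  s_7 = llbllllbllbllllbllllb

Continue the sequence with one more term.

llbllllbllbllllbllllbllbllllbllbll

This is a Fibonacci-style word recurrence s(k) = s(k−1)·s(k−2): e.g. ll·b = llb.
The next term joins llbllllbllbllllbllllb and llbllllbllbll.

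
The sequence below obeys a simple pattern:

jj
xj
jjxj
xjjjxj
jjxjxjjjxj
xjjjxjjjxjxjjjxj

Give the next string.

jjxjxjjjxjxjjjxjjjxjxjjjxj

This is a Fibonacci-style word recurrence s(k) = s(k−2)·s(k−1): e.g. jj·xj = jjxj.
Continuing: jjxjxjjjxj · xjjjxjjjxjxjjjxj gives term 7.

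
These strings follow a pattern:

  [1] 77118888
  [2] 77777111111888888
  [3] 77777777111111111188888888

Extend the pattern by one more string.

77777777777111111111111118888888888

The n-th term is 3n-1 7's then 4n-2 1's then 2n+2 8's (n = 1, 2, …).
For the next term, n = 4, so the run lengths are 11, 14, 10.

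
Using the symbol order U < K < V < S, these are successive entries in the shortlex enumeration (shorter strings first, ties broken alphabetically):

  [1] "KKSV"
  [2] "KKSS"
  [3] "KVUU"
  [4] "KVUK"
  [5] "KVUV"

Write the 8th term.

KVKK

Continuing the enumeration 3 steps past KVUV: KVUV → KVUS → KVKU → (answer).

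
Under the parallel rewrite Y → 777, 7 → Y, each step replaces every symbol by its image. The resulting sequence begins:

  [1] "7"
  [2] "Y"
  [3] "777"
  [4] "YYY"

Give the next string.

777777777

Apply φ to YYY symbol by symbol: Y→777, Y→777, Y→777; joined: 777 777 777.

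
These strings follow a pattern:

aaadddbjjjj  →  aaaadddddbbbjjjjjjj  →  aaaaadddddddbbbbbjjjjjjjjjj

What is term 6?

The n-th term is n+2 a's then 2n+1 d's then 2n-1 b's then 3n+1 j's (n = 1, 2, …).
At n = 6 the blocks have lengths 8, 13, 11, 19.

aaaaaaaadddddddddddddbbbbbbbbbbbjjjjjjjjjjjjjjjjjjj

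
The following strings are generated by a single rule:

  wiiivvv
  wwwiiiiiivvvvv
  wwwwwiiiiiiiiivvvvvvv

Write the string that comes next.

Reading off run lengths: w runs 1, 3, 5; i runs 3, 6, 9; v runs 3, 5, 7 — each is linear in n (n = 1, 2, …).
For the next term, n = 4, so the run lengths are 7, 12, 9.

wwwwwwwiiiiiiiiiiiivvvvvvvvv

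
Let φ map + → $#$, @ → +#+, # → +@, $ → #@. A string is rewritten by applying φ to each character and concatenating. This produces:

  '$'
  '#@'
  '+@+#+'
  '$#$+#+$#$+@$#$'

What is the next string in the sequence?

Rewriting the 14 symbols of $#$+#+$#$+@$#$ one by one yields #@ +@ #@ $#$ +@ $#$ #@ +@ #@ $#$ +#+ #@ +@ #@; concatenated:

#@+@#@$#$+@$#$#@+@#@$#$+#+#@+@#@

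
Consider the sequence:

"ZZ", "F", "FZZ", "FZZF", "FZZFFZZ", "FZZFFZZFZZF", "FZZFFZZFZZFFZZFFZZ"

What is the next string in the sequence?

FZZFFZZFZZFFZZFFZZFZZFFZZFZZF

From term 3 onward, concatenate the last term with the second-to-last: F·ZZ = FZZ, FZZ·F = FZZF, …
So term 8 is FZZFFZZFZZFFZZFFZZ·FZZFFZZFZZF.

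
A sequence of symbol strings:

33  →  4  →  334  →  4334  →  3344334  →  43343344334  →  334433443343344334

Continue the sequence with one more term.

43343344334334433443343344334

This is a Fibonacci-style word recurrence s(k) = s(k−2)·s(k−1): e.g. 33·4 = 334.
So term 8 is 43343344334·334433443343344334.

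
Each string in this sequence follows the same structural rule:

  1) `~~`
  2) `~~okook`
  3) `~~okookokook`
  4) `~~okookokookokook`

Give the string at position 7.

Each term is the previous one with okook appended.
From ~~okookokookokook, 3 further steps: ~~okookokookokook → ~~okookokookokookokook → ~~okookokookokookokookokook → (answer).

~~okookokookokookokookokookokook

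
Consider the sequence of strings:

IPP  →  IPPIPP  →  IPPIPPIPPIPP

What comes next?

IPPIPPIPPIPPIPPIPPIPPIPP

Each string is two copies of the previous one concatenated.
One more doubling of IPPIPPIPPIPP gives the answer.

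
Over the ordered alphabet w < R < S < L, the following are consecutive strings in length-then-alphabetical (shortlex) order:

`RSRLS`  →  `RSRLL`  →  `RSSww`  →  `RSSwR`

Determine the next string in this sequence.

The successor of RSSwR increments the rightmost position that isn't already L and resets every position after it to w.

RSSwS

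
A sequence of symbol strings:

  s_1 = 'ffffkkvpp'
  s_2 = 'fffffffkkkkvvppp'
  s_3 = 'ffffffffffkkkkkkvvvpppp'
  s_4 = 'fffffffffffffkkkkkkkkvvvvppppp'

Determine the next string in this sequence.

The n-th term is 3n+1 f's then 2n k's then n v's then n+1 p's (n = 1, 2, …).
At n = 5 the blocks have lengths 16, 10, 5, 6.

ffffffffffffffffkkkkkkkkkkvvvvvpppppp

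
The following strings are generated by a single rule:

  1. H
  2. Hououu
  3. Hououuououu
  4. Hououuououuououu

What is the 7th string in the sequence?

Each term is the previous one with ououu appended.
From Hououuououuououu, 3 further steps: Hououuououuououu → Hououuououuououuououu → Hououuououuououuououuououu → (answer).

Hououuououuououuououuououuououu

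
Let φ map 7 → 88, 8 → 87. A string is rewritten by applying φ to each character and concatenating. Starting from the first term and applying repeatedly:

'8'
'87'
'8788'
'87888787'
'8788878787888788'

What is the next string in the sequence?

Replace each of the 16 characters of 8788878787888788 in place — 87 88 87 87 87 88 87 88 87 88 87 87 87 88 87 87 — and concatenate.

87888787878887888788878787888787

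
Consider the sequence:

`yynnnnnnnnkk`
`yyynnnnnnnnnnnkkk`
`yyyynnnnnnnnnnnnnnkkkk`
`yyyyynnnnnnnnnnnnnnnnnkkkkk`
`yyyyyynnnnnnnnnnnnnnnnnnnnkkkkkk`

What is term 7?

yyyyyyyynnnnnnnnnnnnnnnnnnnnnnnnnnkkkkkkkk

Each string has the form y^{n} n^{3n+2} k^{n}, where the shown terms are n = 2, 3, 4, 5, 6.
For term 7, n = 8, so the run lengths are 8, 26, 8.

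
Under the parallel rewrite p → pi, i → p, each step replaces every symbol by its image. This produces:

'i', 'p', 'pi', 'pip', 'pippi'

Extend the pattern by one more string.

pippipip

Expanding pippi: p→pi, i→p, p→pi, p→pi, i→p. Concatenated: pi p pi pi p.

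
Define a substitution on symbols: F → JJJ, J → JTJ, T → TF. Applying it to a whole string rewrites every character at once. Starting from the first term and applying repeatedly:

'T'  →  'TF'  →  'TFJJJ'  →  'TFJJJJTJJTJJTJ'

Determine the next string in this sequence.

TFJJJJTJJTJJTJJTJTFJTJJTJTFJTJJTJTFJTJ

Applying the rule to each of the 14 symbols of TFJJJJTJJTJJTJ gives the pieces TF JJJ JTJ JTJ JTJ JTJ TF JTJ JTJ TF JTJ JTJ TF JTJ, which concatenate to the answer.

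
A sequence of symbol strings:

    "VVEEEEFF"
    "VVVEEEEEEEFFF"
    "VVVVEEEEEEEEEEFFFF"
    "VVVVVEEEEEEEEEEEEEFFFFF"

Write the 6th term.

VVVVVVVEEEEEEEEEEEEEEEEEEEFFFFFFF

Each string has the form V^{n+1} E^{3n+1} F^{n+1} (n = 1, 2, …).
For term 6, n = 6, so the run lengths are 7, 19, 7.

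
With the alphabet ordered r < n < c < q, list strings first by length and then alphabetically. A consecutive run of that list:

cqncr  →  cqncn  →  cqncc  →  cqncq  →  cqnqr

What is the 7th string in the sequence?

cqnqc

Continuing the enumeration 2 steps past cqnqr: cqnqr → cqnqn → (answer).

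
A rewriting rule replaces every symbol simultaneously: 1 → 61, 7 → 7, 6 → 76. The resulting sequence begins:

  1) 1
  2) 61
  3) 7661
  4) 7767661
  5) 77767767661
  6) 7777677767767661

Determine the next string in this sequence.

Rewriting the 16 symbols of 7777677767767661 one by one yields 7 7 7 7 76 7 7 7 76 7 7 76 7 76 76 61; concatenated:

7777767777677767767661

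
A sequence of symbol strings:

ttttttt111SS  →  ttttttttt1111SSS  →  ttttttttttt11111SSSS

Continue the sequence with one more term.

ttttttttttttt111111SSSSS

The n-th term is 2n+1 t's then n 1's then n-1 S's, where the shown terms are n = 3, 4, 5.
Setting n = 6 gives 13, 6, 5 characters in each block.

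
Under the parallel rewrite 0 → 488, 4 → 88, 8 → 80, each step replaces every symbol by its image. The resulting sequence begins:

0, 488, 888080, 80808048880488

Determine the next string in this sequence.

φ(80808048880488) expands symbol-by-symbol to 80 488 80 488 80 488 88 80 80 80 488 88 80 80; joining the 14 pieces gives the next term.

80488804888048888808080488888080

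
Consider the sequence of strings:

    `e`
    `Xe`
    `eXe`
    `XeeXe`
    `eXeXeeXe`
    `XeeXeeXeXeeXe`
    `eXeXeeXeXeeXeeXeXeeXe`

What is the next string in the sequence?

From term 3 onward, concatenate the second-to-last term with the last: e·Xe = eXe, Xe·eXe = XeeXe, …
So term 8 is XeeXeeXeXeeXe·eXeXeeXeXeeXeeXeXeeXe.

XeeXeeXeXeeXeeXeXeeXeXeeXeeXeXeeXe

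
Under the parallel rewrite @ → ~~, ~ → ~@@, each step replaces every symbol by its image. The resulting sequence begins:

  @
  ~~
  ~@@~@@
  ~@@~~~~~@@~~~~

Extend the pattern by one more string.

Rewriting the 14 symbols of ~@@~~~~~@@~~~~ one by one yields ~@@ ~~ ~~ ~@@ ~@@ ~@@ ~@@ ~@@ ~~ ~~ ~@@ ~@@ ~@@ ~@@; concatenated:

~@@~~~~~@@~@@~@@~@@~@@~~~~~@@~@@~@@~@@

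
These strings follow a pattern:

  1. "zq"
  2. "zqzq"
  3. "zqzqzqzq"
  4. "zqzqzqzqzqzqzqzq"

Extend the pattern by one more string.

zqzqzqzqzqzqzqzqzqzqzqzqzqzqzqzq

Each string is two copies of the previous one concatenated.
So the next term is two copies of zqzqzqzqzqzqzqzq.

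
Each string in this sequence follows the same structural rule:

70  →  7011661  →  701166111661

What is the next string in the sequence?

Each term is the previous one with 11661 appended.
Applying this once more to 701166111661:

70116611166111661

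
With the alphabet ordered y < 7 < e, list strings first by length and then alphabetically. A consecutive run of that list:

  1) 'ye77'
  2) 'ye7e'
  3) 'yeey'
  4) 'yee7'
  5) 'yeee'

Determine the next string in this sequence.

7yyy

Find the rightmost character of yeee below e, bump it to the next letter, and reset everything to its right to y.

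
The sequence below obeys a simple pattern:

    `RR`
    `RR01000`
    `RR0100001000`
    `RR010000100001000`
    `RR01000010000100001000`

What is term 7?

Each term is the previous one with 01000 appended.
From RR01000010000100001000, 2 further steps: RR01000010000100001000 → RR0100001000010000100001000 → (answer).

RR010000100001000010000100001000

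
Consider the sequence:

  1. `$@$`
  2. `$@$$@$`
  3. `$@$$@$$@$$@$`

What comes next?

s(k+1) = s(k)·s(k) — each term doubles the last.
So the next term is two copies of $@$$@$$@$$@$.

$@$$@$$@$$@$$@$$@$$@$$@$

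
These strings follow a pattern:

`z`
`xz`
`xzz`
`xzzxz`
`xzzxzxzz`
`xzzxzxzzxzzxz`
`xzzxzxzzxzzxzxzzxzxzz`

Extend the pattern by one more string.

From term 3 onward, concatenate the last term with the second-to-last: xz·z = xzz, xzz·xz = xzzxz, …
Continuing: xzzxzxzzxzzxzxzzxzxzz · xzzxzxzzxzzxz gives term 8.

xzzxzxzzxzzxzxzzxzxzzxzzxzxzzxzzxz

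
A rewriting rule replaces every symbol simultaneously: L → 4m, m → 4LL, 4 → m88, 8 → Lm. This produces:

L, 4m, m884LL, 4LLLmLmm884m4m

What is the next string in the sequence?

Rewriting the 14 symbols of 4LLLmLmm884m4m one by one yields m88 4m 4m 4m 4LL 4m 4LL 4LL Lm Lm m88 4LL m88 4LL; concatenated:

m884m4m4m4LL4m4LL4LLLmLmm884LLm884LL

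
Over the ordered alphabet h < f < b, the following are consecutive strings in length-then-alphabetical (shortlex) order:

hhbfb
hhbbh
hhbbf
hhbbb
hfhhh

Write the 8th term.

Advancing 3 positions from hfhhh through hfhhh → hfhhf → hfhhb reaches term 8.

hfhfh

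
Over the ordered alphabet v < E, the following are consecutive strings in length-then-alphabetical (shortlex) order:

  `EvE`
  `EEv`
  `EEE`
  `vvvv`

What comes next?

vvvE

Treat vvvv as a base-2 numeral over the given alphabet and add one, carrying through any trailing E's.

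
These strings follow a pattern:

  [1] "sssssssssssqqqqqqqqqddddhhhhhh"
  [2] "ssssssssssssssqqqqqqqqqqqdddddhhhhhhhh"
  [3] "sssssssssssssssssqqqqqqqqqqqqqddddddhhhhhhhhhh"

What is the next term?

Reading off run lengths: s runs 11, 14, 17; q runs 9, 11, 13; d runs 4, 5, 6; h runs 6, 8, 10 — each is linear in n, where the shown terms are n = 3, 4, 5.
At n = 6 the blocks have lengths 20, 15, 7, 12.

ssssssssssssssssssssqqqqqqqqqqqqqqqdddddddhhhhhhhhhhhh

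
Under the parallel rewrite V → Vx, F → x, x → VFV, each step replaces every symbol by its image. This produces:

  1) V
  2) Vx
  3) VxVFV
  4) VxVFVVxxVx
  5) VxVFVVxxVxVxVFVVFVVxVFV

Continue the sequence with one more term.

VxVFVVxxVxVxVFVVFVVxVFVVxVFVVxxVxVxxVxVxVFVVxxVx

Applying the rule to each of the 23 symbols of VxVFVVxxVxVxVFVVFVVxVFV gives the pieces Vx VFV Vx x Vx Vx VFV VFV Vx VFV Vx VFV Vx x Vx Vx x Vx Vx VFV Vx x Vx, which concatenate to the answer.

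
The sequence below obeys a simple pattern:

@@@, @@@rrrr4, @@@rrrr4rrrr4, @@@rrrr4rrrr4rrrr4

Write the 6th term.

@@@rrrr4rrrr4rrrr4rrrr4rrrr4

Each term is the previous one with rrrr4 appended.
From @@@rrrr4rrrr4rrrr4, 2 further steps: @@@rrrr4rrrr4rrrr4 → @@@rrrr4rrrr4rrrr4rrrr4 → (answer).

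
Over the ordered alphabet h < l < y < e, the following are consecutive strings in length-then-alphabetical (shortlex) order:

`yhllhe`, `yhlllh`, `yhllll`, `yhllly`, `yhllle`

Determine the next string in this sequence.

Treat yhllle as a base-4 numeral over the given alphabet and add one, carrying through any trailing e's.

yhllyh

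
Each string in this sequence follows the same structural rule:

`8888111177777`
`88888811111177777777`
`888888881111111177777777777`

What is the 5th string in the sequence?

88888888888811111111111177777777777777777

Reading off run lengths: 8 runs 4, 6, 8; 1 runs 4, 6, 8; 7 runs 5, 8, 11 — each is linear in n, where the shown terms are n = 2, 3, 4.
Setting n = 6 gives 12, 12, 17 characters in each block.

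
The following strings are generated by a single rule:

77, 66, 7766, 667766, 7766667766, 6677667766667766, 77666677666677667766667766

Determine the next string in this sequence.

667766776666776677666677666677667766667766

From term 3 onward, concatenate the second-to-last term with the last: 77·66 = 7766, 66·7766 = 667766, …
Continuing: 6677667766667766 · 77666677666677667766667766 gives term 8.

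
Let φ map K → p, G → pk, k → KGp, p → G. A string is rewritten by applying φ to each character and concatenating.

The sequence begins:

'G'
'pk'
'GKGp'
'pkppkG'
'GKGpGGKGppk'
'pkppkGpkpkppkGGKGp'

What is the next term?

GKGpGGKGppkGKGpGKGpGGKGppkpkppkG

Replace each of the 18 characters of pkppkGpkpkppkGGKGp in place — G KGp G G KGp pk G KGp G KGp G G KGp pk pk p pk G — and concatenate.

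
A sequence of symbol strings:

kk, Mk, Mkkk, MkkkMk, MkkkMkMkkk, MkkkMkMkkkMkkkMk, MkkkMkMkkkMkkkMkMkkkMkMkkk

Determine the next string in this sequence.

This is a Fibonacci-style word recurrence s(k) = s(k−1)·s(k−2): e.g. Mk·kk = Mkkk.
So term 8 is MkkkMkMkkkMkkkMkMkkkMkMkkk·MkkkMkMkkkMkkkMk.

MkkkMkMkkkMkkkMkMkkkMkMkkkMkkkMkMkkkMkkkMk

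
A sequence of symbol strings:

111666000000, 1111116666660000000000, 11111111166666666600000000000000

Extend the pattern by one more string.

Reading off run lengths: 1 runs 3, 6, 9; 6 runs 3, 6, 9; 0 runs 6, 10, 14 — each is linear in n (n = 1, 2, …).
Setting n = 4 gives 12, 12, 18 characters in each block.

111111111111666666666666000000000000000000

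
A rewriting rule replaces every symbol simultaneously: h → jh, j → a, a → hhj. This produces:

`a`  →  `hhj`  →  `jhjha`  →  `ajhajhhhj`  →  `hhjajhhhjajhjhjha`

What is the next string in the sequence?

φ(hhjajhhhjajhjhjha) expands symbol-by-symbol to jh jh a hhj a jh jh jh a hhj a jh a jh a jh hhj; joining the 17 pieces gives the next term.

jhjhahhjajhjhjhahhjajhajhajhhhj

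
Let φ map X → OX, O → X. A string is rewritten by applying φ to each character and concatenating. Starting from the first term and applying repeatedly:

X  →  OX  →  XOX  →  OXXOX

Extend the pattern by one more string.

XOXOXXOX

Apply φ to OXXOX symbol by symbol: O→X, X→OX, X→OX, O→X, X→OX; joined: X OX OX X OX.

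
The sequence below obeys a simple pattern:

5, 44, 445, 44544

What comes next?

From term 3 onward, concatenate the last term with the second-to-last: 44·5 = 445, 445·44 = 44544, …
Continuing: 44544 · 445 gives term 5.

44544445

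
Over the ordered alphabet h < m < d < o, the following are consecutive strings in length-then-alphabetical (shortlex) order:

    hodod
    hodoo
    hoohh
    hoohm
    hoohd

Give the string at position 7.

Stepping forward 2 times from hoohd: hoohd → hooho, then the target.

hoomh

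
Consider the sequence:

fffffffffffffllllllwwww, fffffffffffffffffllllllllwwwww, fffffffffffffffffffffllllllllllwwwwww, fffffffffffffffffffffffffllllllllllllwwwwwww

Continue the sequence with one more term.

Reading off run lengths: f runs 13, 17, 21, 25; l runs 6, 8, 10, 12; w runs 4, 5, 6, 7 — each is linear in n, where the shown terms are n = 3, 4, 5, 6.
For the next term, n = 7, so the run lengths are 29, 14, 8.

fffffffffffffffffffffffffffffllllllllllllllwwwwwwww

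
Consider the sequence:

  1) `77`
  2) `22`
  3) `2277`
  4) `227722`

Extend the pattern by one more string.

2277222277

This is a Fibonacci-style word recurrence s(k) = s(k−1)·s(k−2): e.g. 22·77 = 2277.
Continuing: 227722 · 2277 gives term 5.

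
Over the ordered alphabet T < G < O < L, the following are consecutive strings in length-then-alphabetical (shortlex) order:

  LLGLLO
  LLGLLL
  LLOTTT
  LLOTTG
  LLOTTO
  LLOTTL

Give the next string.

Find the rightmost character of LLOTTL below L, bump it to the next letter, and reset everything to its right to T.

LLOTGT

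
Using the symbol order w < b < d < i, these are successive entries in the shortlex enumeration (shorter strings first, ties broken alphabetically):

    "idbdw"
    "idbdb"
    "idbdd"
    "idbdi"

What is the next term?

Treat idbdi as a base-4 numeral over the given alphabet and add one, carrying through any trailing i's.

idbiw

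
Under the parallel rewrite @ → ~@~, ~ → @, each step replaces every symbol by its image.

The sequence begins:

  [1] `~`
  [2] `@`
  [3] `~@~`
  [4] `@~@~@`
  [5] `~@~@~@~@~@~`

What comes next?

@~@~@~@~@~@~@~@~@~@~@

Rewriting each symbol of ~@~@~@~@~@~: ~→@, @→~@~, ~→@, @→~@~, ~→@, @→~@~, ~→@, @→~@~, ~→@, @→~@~, ~→@, which concatenates to @ ~@~ @ ~@~ @ ~@~ @ ~@~ @ ~@~ @.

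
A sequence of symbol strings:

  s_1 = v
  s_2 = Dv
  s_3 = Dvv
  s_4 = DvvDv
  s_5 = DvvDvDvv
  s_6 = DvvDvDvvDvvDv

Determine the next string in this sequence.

DvvDvDvvDvvDvDvvDvDvv

Each term (from the third on) is the previous term followed by the one before it: term 3 = Dv·v = Dvv.
So term 7 is DvvDvDvvDvvDv·DvvDvDvv.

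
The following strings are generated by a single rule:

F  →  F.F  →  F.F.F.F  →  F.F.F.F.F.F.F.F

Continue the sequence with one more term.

Each string is two copies of the previous one joined by '.'.
So the next term is two copies of F.F.F.F.F.F.F.F with '.' between the halves.

F.F.F.F.F.F.F.F.F.F.F.F.F.F.F.F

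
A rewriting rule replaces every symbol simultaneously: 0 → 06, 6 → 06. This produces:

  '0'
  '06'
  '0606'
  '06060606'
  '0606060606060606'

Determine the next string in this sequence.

Rewriting the 16 symbols of 0606060606060606 one by one yields 06 06 06 06 06 06 06 06 06 06 06 06 06 06 06 06; concatenated:

06060606060606060606060606060606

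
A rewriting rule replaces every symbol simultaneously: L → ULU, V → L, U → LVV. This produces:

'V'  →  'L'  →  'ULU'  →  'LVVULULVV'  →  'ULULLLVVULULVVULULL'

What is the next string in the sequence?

LVVULULVVULUULUULULLLVVULULVVULULLLVVULULVVULUULU

Replace each of the 19 characters of ULULLLVVULULVVULULL in place — LVV ULU LVV ULU ULU ULU L L LVV ULU LVV ULU L L LVV ULU LVV ULU ULU — and concatenate.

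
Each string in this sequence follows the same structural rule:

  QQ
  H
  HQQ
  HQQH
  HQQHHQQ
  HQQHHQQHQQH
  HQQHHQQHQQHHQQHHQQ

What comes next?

Each term (from the third on) is the previous term followed by the one before it: term 3 = H·QQ = HQQ.
Continuing: HQQHHQQHQQHHQQHHQQ · HQQHHQQHQQH gives term 8.

HQQHHQQHQQHHQQHHQQHQQHHQQHQQH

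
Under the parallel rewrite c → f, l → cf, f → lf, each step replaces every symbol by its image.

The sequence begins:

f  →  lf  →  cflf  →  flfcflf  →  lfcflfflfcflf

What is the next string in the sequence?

cflfflfcflflfcflfflfcflf

φ(lfcflfflfcflf) expands symbol-by-symbol to cf lf f lf cf lf lf cf lf f lf cf lf; joining the 13 pieces gives the next term.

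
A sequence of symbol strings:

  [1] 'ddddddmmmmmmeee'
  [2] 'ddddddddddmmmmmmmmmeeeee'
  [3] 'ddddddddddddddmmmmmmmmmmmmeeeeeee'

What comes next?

Each string has the form d^{4n-2} m^{3n} e^{2n-1}, where the shown terms are n = 2, 3, 4.
Setting n = 5 gives 18, 15, 9 characters in each block.

ddddddddddddddddddmmmmmmmmmmmmmmmeeeeeeeee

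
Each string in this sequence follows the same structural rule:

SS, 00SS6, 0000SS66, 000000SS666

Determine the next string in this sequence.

Every step adds 00 to the front and 6 to the end of the previous string.
Applying this once more to 000000SS666:

00000000SS6666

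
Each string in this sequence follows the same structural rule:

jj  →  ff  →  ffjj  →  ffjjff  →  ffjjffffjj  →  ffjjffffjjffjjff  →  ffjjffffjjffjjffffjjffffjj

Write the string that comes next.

This is a Fibonacci-style word recurrence s(k) = s(k−1)·s(k−2): e.g. ff·jj = ffjj.
The next term joins ffjjffffjjffjjffffjjffffjj and ffjjffffjjffjjff.

ffjjffffjjffjjffffjjffffjjffjjffffjjffjjff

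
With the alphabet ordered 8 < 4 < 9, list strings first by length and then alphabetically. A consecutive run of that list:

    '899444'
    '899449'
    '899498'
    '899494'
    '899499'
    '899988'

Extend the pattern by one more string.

899984

Treat 899988 as a base-3 numeral over the given alphabet and add one, carrying through any trailing 9's.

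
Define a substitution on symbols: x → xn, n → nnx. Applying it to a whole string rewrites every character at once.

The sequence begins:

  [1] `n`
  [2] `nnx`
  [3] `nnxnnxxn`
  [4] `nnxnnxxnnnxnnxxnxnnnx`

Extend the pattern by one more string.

Rewriting the 21 symbols of nnxnnxxnnnxnnxxnxnnnx one by one yields nnx nnx xn nnx nnx xn xn nnx nnx nnx xn nnx nnx xn xn nnx xn nnx nnx nnx xn; concatenated:

nnxnnxxnnnxnnxxnxnnnxnnxnnxxnnnxnnxxnxnnnxxnnnxnnxnnxxn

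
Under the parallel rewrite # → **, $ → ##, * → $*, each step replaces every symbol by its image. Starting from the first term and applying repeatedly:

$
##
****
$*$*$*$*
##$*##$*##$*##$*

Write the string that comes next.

****##$*****##$*****##$*****##$*

Replace each of the 16 characters of ##$*##$*##$*##$* in place — ** ** ## $* ** ** ## $* ** ** ## $* ** ** ## $* — and concatenate.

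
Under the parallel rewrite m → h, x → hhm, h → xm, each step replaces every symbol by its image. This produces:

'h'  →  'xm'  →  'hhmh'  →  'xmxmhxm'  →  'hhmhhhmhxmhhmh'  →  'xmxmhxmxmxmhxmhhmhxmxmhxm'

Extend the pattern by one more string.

Replace each of the 25 characters of xmxmhxmxmxmhxmhhmhxmxmhxm in place — hhm h hhm h xm hhm h hhm h hhm h xm hhm h xm xm h xm hhm h hhm h xm hhm h — and concatenate.

hhmhhhmhxmhhmhhhmhhhmhxmhhmhxmxmhxmhhmhhhmhxmhhmh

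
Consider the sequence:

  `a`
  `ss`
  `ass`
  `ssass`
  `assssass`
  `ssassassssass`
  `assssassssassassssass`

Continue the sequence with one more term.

This is a Fibonacci-style word recurrence s(k) = s(k−2)·s(k−1): e.g. a·ss = ass.
The next term joins ssassassssass and assssassssassassssass.

ssassassssassassssassssassassssass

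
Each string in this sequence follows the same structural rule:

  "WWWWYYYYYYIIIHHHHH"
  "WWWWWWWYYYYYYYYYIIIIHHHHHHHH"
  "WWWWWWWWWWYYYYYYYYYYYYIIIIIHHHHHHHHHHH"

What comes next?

The n-th term is 3n+1 W's then 3n+3 Y's then n+2 I's then 3n+2 H's (n = 1, 2, …).
Setting n = 4 gives 13, 15, 6, 14 characters in each block.

WWWWWWWWWWWWWYYYYYYYYYYYYYYYIIIIIIHHHHHHHHHHHHHH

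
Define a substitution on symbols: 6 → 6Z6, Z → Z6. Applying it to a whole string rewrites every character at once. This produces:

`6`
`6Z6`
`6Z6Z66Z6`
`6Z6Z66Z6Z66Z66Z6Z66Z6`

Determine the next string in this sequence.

Applying the rule to each of the 21 symbols of 6Z6Z66Z6Z66Z66Z6Z66Z6 gives the pieces 6Z6 Z6 6Z6 Z6 6Z6 6Z6 Z6 6Z6 Z6 6Z6 6Z6 Z6 6Z6 6Z6 Z6 6Z6 Z6 6Z6 6Z6 Z6 6Z6, which concatenate to the answer.

6Z6Z66Z6Z66Z66Z6Z66Z6Z66Z66Z6Z66Z66Z6Z66Z6Z66Z66Z6Z66Z6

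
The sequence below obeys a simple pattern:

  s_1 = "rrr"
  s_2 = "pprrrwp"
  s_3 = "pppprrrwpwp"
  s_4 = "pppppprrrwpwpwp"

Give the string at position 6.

pppppppppprrrwpwpwpwpwp

Every step adds pp to the front and wp to the end of the previous string.
From pppppprrrwpwpwp, 2 further steps: pppppprrrwpwpwp → pppppppprrrwpwpwpwp → (answer).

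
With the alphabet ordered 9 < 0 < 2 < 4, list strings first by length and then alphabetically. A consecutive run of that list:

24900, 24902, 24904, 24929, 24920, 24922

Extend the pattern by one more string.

24924

Treat 24922 as a base-4 numeral over the given alphabet and add one, carrying through any trailing 4's.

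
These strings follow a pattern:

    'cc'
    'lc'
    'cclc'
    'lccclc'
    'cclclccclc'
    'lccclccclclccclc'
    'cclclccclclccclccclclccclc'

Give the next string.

This is a Fibonacci-style word recurrence s(k) = s(k−2)·s(k−1): e.g. cc·lc = cclc.
So term 8 is lccclccclclccclc·cclclccclclccclccclclccclc.

lccclccclclccclccclclccclclccclccclclccclc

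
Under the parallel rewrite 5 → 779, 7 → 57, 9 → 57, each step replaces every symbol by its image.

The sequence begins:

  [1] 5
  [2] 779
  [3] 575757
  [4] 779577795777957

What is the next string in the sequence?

Replace each of the 15 characters of 779577795777957 in place — 57 57 57 779 57 57 57 57 779 57 57 57 57 779 57 — and concatenate.

575757779575757577795757575777957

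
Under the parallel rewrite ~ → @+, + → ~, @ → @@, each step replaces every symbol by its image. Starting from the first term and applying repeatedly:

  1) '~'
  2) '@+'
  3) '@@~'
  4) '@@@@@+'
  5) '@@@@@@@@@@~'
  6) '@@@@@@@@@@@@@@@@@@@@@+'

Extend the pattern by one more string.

@@@@@@@@@@@@@@@@@@@@@@@@@@@@@@@@@@@@@@@@@@~

φ(@@@@@@@@@@@@@@@@@@@@@+) expands symbol-by-symbol to @@ @@ @@ @@ @@ @@ @@ @@ @@ @@ @@ @@ @@ @@ @@ @@ @@ @@ @@ @@ @@ ~; joining the 22 pieces gives the next term.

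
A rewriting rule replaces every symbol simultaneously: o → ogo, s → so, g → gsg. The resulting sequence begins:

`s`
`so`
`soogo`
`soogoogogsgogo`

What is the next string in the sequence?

soogoogogsgogoogogsgogogsgsogsgogogsgogo

Replace each of the 14 characters of soogoogogsgogo in place — so ogo ogo gsg ogo ogo gsg ogo gsg so gsg ogo gsg ogo — and concatenate.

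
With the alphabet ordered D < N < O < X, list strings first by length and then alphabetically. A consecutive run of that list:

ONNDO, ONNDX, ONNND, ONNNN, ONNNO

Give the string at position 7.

Stepping forward 2 times from ONNNO: ONNNO → ONNNX, then the target.

ONNOD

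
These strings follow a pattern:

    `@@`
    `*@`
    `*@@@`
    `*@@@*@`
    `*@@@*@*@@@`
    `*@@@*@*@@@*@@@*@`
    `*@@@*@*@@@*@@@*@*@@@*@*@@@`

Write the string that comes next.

*@@@*@*@@@*@@@*@*@@@*@*@@@*@@@*@*@@@*@@@*@

Each term (from the third on) is the previous term followed by the one before it: term 3 = *@·@@ = *@@@.
The next term joins *@@@*@*@@@*@@@*@*@@@*@*@@@ and *@@@*@*@@@*@@@*@.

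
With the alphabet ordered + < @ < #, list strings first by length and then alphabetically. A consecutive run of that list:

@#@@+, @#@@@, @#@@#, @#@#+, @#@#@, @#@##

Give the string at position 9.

@##+#

Stepping forward 3 times from @#@##: @#@## → @##++ → @##+@, then the target.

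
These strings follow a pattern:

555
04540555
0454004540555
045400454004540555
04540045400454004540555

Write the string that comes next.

The strings grow by a fixed prefix 04540 each time.
One more step from 04540045400454004540555 gives the answer.

0454004540045400454004540555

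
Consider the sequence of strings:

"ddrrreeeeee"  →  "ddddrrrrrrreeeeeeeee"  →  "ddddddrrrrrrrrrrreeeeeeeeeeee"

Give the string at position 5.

Each string has the form d^{2n} r^{4n-1} e^{3n+3} (n = 1, 2, …).
Setting n = 5 gives 10, 19, 18 characters in each block.

ddddddddddrrrrrrrrrrrrrrrrrrreeeeeeeeeeeeeeeeee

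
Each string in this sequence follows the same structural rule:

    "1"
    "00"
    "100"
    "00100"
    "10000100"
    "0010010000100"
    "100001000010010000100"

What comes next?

0010010000100100001000010010000100

This is a Fibonacci-style word recurrence s(k) = s(k−2)·s(k−1): e.g. 1·00 = 100.
So term 8 is 0010010000100·100001000010010000100.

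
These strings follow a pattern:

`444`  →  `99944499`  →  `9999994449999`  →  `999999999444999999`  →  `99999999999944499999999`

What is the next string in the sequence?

Each term wraps the previous one in 999 on the left and 99 on the right.
So the next term is 999·99999999999944499999999·99.

9999999999999994449999999999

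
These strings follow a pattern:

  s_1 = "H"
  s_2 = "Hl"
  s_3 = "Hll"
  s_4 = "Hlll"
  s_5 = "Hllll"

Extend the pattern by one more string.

Each term is the previous one with l appended.
One more step from Hllll gives the answer.

Hlllll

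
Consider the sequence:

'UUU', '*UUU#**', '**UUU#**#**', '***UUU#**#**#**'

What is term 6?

*****UUU#**#**#**#**#**

Every step adds * to the front and #** to the end of the previous string.
From ***UUU#**#**#**, 2 further steps: ***UUU#**#**#** → ****UUU#**#**#**#** → (answer).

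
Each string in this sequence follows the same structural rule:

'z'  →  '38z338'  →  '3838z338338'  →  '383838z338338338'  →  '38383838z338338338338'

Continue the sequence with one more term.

Each term wraps the previous one in 38 on the left and 338 on the right.
So the next term is 38·38383838z338338338338·338.

3838383838z338338338338338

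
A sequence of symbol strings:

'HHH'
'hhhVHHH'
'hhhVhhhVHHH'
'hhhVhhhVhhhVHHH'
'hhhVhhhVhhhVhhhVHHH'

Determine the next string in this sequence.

Each term is the previous one with hhhV prepended.
So the next term is hhhV·hhhVhhhVhhhVhhhVHHH.

hhhVhhhVhhhVhhhVhhhVHHH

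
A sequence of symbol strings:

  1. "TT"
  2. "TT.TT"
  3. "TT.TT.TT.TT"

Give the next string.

Every step duplicates the string with '.' between the halves.
Doubling TT.TT.TT.TT with '.' between the halves:

TT.TT.TT.TT.TT.TT.TT.TT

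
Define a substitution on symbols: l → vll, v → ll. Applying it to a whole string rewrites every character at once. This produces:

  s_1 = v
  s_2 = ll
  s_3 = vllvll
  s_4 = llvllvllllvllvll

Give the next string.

vllvllllvllvllllvllvllvllvllllvllvllllvllvll

φ(llvllvllllvllvll) expands symbol-by-symbol to vll vll ll vll vll ll vll vll vll vll ll vll vll ll vll vll; joining the 16 pieces gives the next term.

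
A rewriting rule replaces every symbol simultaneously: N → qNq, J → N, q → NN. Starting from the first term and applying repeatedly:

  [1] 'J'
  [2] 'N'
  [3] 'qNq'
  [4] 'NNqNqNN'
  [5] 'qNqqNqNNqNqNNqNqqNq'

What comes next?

NNqNqNNNNqNqNNqNqqNqNNqNqNNqNqqNqNNqNqNNNNqNqNN

φ(qNqqNqNNqNqNNqNqqNq) expands symbol-by-symbol to NN qNq NN NN qNq NN qNq qNq NN qNq NN qNq qNq NN qNq NN NN qNq NN; joining the 19 pieces gives the next term.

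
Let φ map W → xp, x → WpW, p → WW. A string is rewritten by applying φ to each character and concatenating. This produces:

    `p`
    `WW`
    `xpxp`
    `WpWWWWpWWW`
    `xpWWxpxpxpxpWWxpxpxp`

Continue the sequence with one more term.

WpWWWxpxpWpWWWWpWWWWpWWWWpWWWxpxpWpWWWWpWWWWpWWW

Applying the rule to each of the 20 symbols of xpWWxpxpxpxpWWxpxpxp gives the pieces WpW WW xp xp WpW WW WpW WW WpW WW WpW WW xp xp WpW WW WpW WW WpW WW, which concatenate to the answer.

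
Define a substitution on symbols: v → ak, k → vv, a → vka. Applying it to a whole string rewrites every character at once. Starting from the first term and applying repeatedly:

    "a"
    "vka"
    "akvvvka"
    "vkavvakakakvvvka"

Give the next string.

Rewriting the 16 symbols of vkavvakakakvvvka one by one yields ak vv vka ak ak vka vv vka vv vka vv ak ak ak vv vka; concatenated:

akvvvkaakakvkavvvkavvvkavvakakakvvvka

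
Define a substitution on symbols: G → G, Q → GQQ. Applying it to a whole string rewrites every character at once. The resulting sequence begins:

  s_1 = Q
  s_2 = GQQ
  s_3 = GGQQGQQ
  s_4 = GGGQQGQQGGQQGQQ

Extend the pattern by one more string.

GGGGQQGQQGGQQGQQGGGQQGQQGGQQGQQ

φ(GGGQQGQQGGQQGQQ) expands symbol-by-symbol to G G G GQQ GQQ G GQQ GQQ G G GQQ GQQ G GQQ GQQ; joining the 15 pieces gives the next term.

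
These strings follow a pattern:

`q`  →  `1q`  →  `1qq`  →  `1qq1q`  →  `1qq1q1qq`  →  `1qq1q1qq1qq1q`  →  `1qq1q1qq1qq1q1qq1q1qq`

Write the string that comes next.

From term 3 onward, concatenate the last term with the second-to-last: 1q·q = 1qq, 1qq·1q = 1qq1q, …
The next term joins 1qq1q1qq1qq1q1qq1q1qq and 1qq1q1qq1qq1q.

1qq1q1qq1qq1q1qq1q1qq1qq1q1qq1qq1q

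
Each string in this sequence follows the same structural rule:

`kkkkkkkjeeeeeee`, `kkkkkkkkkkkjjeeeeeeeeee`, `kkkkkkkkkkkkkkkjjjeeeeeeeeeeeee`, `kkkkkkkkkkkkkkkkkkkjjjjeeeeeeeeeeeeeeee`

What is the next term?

kkkkkkkkkkkkkkkkkkkkkkkjjjjjeeeeeeeeeeeeeeeeeee

The n-th term is 4n-1 k's then n-1 j's then 3n+1 e's, where the shown terms are n = 2, 3, 4, 5.
At n = 6 the blocks have lengths 23, 5, 19.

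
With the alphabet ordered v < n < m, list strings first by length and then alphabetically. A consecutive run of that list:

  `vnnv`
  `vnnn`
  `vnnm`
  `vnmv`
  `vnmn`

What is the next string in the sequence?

vnmm

Find the rightmost character of vnmn below m, bump it to the next letter, and reset everything to its right to v.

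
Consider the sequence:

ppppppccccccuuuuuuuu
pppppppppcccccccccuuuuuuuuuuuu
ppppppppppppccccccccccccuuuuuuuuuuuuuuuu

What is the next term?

pppppppppppppppcccccccccccccccuuuuuuuuuuuuuuuuuuuu

Term n consists of 3n p's, followed by 3n c's, followed by 4n u's, where the shown terms are n = 2, 3, 4.
At n = 5 the blocks have lengths 15, 15, 20.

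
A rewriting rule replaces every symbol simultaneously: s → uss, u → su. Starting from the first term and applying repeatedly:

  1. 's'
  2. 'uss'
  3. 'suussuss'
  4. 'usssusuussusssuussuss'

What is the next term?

Replace each of the 21 characters of usssusuussusssuussuss in place — su uss uss uss su uss su su uss uss su uss uss uss su su uss uss su uss uss — and concatenate.

suussussusssuusssusuussusssuussussusssusuussusssuussuss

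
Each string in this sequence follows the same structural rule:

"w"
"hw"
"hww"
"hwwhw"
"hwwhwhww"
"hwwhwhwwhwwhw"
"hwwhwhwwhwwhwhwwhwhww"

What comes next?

hwwhwhwwhwwhwhwwhwhwwhwwhwhwwhwwhw

From term 3 onward, concatenate the last term with the second-to-last: hw·w = hww, hww·hw = hwwhw, …
So term 8 is hwwhwhwwhwwhwhwwhwhww·hwwhwhwwhwwhw.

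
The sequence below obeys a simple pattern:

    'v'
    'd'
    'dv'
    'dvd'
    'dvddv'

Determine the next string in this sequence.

Each term (from the third on) is the previous term followed by the one before it: term 3 = d·v = dv.
Continuing: dvddv · dvd gives term 6.

dvddvdvd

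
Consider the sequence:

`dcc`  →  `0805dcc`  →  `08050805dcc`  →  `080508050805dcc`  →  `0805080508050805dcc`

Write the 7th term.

Every step adds 0805 at the front: s(k+1) = 0805·s(k).
From 0805080508050805dcc, 2 further steps: 0805080508050805dcc → 08050805080508050805dcc → (answer).

080508050805080508050805dcc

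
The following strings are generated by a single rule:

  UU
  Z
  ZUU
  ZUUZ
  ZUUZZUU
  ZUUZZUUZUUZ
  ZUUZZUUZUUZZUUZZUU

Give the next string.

ZUUZZUUZUUZZUUZZUUZUUZZUUZUUZ

This is a Fibonacci-style word recurrence s(k) = s(k−1)·s(k−2): e.g. Z·UU = ZUU.
So term 8 is ZUUZZUUZUUZZUUZZUU·ZUUZZUUZUUZ.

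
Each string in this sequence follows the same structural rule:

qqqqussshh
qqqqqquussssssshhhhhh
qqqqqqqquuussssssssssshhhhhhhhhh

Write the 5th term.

qqqqqqqqqqqquuuuussssssssssssssssssshhhhhhhhhhhhhhhhhh

Term n consists of 2n+2 q's, followed by n u's, followed by 4n-1 s's, followed by 4n-2 h's (n = 1, 2, …).
At n = 5 the blocks have lengths 12, 5, 19, 18.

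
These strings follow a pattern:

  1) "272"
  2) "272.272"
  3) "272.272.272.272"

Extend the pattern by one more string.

Every step duplicates the string with '.' between the halves.
So the next term is two copies of 272.272.272.272 with '.' between the halves.

272.272.272.272.272.272.272.272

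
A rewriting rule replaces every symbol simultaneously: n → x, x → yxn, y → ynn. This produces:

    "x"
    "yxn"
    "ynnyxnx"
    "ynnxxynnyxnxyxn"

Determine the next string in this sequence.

Rewriting the 15 symbols of ynnxxynnyxnxyxn one by one yields ynn x x yxn yxn ynn x x ynn yxn x yxn ynn yxn x; concatenated:

ynnxxyxnyxnynnxxynnyxnxyxnynnyxnx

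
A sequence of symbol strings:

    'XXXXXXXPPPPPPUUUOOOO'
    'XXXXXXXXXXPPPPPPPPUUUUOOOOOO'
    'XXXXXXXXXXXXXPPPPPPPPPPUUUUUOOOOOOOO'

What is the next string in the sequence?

Reading off run lengths: X runs 7, 10, 13; P runs 6, 8, 10; U runs 3, 4, 5; O runs 4, 6, 8 — each is linear in n, where the shown terms are n = 3, 4, 5.
For the next term, n = 6, so the run lengths are 16, 12, 6, 10.

XXXXXXXXXXXXXXXXPPPPPPPPPPPPUUUUUUOOOOOOOOOO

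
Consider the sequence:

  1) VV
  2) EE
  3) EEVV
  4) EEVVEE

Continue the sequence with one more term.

This is a Fibonacci-style word recurrence s(k) = s(k−1)·s(k−2): e.g. EE·VV = EEVV.
Continuing: EEVVEE · EEVV gives term 5.

EEVVEEEEVV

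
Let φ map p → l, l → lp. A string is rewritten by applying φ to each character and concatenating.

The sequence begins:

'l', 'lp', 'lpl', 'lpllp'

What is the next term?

Apply φ to lpllp symbol by symbol: l→lp, p→l, l→lp, l→lp, p→l; joined: lp l lp lp l.

lpllplpl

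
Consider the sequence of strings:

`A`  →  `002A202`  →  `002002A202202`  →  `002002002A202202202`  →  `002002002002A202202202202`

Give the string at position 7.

Each term wraps the previous one in 002 on the left and 202 on the right.
From 002002002002A202202202202, 2 further steps: 002002002002A202202202202 → 002002002002002A202202202202202 → (answer).

002002002002002002A202202202202202202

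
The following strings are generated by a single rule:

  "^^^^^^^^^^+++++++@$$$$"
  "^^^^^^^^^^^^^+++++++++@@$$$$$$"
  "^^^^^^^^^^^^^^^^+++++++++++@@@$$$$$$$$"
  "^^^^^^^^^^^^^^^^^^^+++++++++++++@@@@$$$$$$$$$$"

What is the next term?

Each string has the form ^^{3n+1} +^{2n+1} @^{n-2} $^{2n-2}, where the shown terms are n = 3, 4, 5, 6.
Setting n = 7 gives 22, 15, 5, 12 characters in each block.

^^^^^^^^^^^^^^^^^^^^^^+++++++++++++++@@@@@$$$$$$$$$$$$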